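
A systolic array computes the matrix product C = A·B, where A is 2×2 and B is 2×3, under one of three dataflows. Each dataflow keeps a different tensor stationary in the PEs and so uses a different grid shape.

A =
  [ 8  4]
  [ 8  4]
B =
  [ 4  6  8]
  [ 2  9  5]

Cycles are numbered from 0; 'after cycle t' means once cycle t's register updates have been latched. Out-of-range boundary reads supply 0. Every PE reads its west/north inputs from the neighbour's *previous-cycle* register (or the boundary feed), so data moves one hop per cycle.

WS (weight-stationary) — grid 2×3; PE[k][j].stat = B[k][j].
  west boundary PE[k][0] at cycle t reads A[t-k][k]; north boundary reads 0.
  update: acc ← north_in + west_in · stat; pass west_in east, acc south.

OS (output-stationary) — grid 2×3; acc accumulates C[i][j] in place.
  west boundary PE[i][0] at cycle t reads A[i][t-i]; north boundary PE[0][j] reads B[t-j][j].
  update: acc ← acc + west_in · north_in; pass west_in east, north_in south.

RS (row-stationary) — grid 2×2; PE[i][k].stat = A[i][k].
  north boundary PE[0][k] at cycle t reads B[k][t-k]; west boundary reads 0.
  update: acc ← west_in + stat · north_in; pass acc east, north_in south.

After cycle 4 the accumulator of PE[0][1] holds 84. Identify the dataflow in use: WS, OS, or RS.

WS [2×3] PE[0][1] across cycles:
  [0] (0,1) acc=0 (h:0 v:0)
  [1] (0,1) acc=48 (h:8 v:48)
  [2] (0,1) acc=48 (h:8 v:48)
  [3] (0,1) acc=0 (h:0 v:0)
  [4] (0,1) acc=0 (h:0 v:0)
OS [2×3] PE[0][1] across cycles:
  [0] (0,1) acc=0 (h:0 v:0)
  [1] (0,1) acc=48 (h:8 v:6)
  [2] (0,1) acc=84 (h:4 v:9)
  [3] (0,1) acc=84 (h:0 v:0)
  [4] (0,1) acc=84 (h:0 v:0)
RS [2×2] PE[0][1] across cycles:
  [0] (0,1) acc=0 (h:0 v:0)
  [1] (0,1) acc=40 (h:40 v:2)
  [2] (0,1) acc=84 (h:84 v:9)
  [3] (0,1) acc=84 (h:84 v:5)
  [4] (0,1) acc=0 (h:0 v:0)

dataflow = OS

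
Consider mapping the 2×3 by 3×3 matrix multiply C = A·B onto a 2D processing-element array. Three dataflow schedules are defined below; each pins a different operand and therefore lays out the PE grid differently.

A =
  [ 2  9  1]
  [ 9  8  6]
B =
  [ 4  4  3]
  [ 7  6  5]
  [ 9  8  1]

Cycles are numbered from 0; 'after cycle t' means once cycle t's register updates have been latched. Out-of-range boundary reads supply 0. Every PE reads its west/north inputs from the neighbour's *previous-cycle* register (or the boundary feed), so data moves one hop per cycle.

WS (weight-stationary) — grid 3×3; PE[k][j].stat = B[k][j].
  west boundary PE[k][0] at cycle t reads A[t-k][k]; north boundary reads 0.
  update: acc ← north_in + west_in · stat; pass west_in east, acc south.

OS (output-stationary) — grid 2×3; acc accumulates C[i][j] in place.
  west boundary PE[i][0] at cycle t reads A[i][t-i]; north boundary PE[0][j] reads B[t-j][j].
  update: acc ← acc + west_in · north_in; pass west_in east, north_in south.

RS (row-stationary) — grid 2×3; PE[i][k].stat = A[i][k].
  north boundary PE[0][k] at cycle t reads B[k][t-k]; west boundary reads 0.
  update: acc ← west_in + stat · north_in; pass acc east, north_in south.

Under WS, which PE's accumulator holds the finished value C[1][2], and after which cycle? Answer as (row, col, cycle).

Under WS, C[1][2] lands at PE[2][2]:
  cycle 0: PE[2][2] → acc 0, east 0, south 0
  cycle 1: PE[2][2] → acc 0, east 0, south 0
  cycle 2: PE[2][2] → acc 0, east 0, south 0
  cycle 3: PE[2][2] → acc 0, east 0, south 0
  cycle 4: PE[2][2] → acc 52, east 1, south 52
  cycle 5: PE[2][2] → acc 73, east 6, south 73

(row, col, cycle) = (2, 2, 5)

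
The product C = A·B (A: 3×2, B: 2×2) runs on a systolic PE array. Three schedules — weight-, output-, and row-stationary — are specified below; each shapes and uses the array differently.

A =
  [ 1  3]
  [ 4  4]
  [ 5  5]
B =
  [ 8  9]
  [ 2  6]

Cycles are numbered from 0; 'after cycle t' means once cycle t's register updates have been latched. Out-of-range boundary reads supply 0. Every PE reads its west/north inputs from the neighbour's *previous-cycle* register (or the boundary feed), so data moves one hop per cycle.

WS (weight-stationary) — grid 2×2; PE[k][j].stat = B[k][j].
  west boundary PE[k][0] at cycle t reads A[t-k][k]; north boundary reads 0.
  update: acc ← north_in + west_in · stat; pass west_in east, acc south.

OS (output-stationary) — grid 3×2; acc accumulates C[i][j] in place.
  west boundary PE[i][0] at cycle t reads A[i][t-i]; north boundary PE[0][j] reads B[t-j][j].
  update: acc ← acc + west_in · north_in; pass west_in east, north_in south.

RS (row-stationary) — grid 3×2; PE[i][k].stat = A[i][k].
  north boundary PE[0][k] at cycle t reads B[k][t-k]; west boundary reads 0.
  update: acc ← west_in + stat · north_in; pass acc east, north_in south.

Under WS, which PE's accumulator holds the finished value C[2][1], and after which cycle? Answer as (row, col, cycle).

(row, col, cycle) = (1, 1, 4)

WS: C[2][1] accumulates in PE[1][1]:
  cycle 0: PE[1][1] → acc 0, east 0, south 0
  cycle 1: PE[1][1] → acc 0, east 0, south 0
  cycle 2: PE[1][1] → acc 27, east 3, south 27
  cycle 3: PE[1][1] → acc 60, east 4, south 60
  cycle 4: PE[1][1] → acc 75, east 5, south 75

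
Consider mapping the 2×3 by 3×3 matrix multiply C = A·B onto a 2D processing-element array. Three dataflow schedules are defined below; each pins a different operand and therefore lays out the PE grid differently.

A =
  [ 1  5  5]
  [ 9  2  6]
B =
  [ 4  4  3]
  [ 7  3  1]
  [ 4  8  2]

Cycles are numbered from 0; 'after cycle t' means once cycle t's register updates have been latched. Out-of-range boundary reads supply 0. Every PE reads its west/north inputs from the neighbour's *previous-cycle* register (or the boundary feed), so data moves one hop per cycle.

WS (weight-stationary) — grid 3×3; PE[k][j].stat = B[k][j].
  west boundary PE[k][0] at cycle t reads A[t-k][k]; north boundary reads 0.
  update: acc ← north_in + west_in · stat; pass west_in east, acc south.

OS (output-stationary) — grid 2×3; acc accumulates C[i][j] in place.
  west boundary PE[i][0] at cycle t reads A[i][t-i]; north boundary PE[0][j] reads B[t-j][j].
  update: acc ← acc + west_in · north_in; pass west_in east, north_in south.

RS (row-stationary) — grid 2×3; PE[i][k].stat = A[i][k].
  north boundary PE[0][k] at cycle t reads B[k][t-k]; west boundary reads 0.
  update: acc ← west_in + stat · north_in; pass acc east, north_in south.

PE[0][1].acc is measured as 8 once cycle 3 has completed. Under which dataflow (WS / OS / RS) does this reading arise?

— WS: 3×3; PE[0][1] trace:
  c0 r0c1: 0 / 0 / 0
  c1 r0c1: 4 / 1 / 4
  c2 r0c1: 36 / 9 / 36
  c3 r0c1: 0 / 0 / 0
— OS: 2×3; PE[0][1] trace:
  c0 r0c1: 0 / 0 / 0
  c1 r0c1: 4 / 1 / 4
  c2 r0c1: 19 / 5 / 3
  c3 r0c1: 59 / 5 / 8
— RS: 2×3; PE[0][1] trace:
  c0 r0c1: 0 / 0 / 0
  c1 r0c1: 39 / 39 / 7
  c2 r0c1: 19 / 19 / 3
  c3 r0c1: 8 / 8 / 1

dataflow = RS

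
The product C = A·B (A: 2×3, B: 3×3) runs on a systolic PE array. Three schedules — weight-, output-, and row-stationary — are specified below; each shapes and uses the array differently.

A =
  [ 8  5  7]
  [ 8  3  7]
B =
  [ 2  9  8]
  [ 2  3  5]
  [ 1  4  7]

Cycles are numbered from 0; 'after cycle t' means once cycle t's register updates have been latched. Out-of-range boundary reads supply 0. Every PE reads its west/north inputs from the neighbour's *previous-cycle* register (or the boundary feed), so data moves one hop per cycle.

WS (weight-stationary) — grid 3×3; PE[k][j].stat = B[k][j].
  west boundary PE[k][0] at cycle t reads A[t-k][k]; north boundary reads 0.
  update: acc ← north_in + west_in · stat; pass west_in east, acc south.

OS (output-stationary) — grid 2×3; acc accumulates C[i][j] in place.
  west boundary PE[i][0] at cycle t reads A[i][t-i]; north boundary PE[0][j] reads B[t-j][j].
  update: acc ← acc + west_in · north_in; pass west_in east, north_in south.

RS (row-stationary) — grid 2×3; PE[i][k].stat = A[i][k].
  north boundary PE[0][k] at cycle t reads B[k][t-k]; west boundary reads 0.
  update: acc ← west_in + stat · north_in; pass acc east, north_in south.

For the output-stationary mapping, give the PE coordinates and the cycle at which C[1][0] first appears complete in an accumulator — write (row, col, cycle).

Under OS, C[1][0] lands at PE[1][0]:
  after 0 — PE[1][0] acc=0, pass-E 0, pass-S 0
  after 1 — PE[1][0] acc=16, pass-E 8, pass-S 2
  after 2 — PE[1][0] acc=22, pass-E 3, pass-S 2
  after 3 — PE[1][0] acc=29, pass-E 7, pass-S 1

(row, col, cycle) = (1, 0, 3)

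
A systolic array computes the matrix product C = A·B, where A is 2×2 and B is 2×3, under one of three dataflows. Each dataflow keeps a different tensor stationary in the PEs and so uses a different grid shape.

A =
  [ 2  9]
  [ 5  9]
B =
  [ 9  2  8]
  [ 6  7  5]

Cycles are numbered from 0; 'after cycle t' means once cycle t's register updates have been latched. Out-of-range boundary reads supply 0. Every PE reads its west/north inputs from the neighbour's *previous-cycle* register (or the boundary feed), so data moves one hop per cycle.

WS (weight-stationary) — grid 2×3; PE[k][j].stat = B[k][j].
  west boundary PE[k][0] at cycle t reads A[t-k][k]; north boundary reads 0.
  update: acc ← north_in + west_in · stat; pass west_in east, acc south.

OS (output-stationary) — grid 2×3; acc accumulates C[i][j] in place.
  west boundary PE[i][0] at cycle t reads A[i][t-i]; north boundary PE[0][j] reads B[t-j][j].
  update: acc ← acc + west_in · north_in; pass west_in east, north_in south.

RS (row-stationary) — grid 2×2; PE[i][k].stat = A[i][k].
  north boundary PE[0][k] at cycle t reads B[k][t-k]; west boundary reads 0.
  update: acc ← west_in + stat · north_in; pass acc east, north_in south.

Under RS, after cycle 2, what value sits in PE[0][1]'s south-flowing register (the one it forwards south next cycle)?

register = 7

RS on a 2×2 grid — tracing PE[0][1] and its feeders:
  step 0 · PE0,0: acc=18; fwd→18 fwd↓9
  step 0 · PE0,1: acc=0; fwd→0 fwd↓0
  step 1 · PE0,0: acc=4; fwd→4 fwd↓2
  step 1 · PE0,1: acc=72; fwd→72 fwd↓6
  step 2 · PE0,0: acc=16; fwd→16 fwd↓8
  step 2 · PE0,1: acc=67; fwd→67 fwd↓7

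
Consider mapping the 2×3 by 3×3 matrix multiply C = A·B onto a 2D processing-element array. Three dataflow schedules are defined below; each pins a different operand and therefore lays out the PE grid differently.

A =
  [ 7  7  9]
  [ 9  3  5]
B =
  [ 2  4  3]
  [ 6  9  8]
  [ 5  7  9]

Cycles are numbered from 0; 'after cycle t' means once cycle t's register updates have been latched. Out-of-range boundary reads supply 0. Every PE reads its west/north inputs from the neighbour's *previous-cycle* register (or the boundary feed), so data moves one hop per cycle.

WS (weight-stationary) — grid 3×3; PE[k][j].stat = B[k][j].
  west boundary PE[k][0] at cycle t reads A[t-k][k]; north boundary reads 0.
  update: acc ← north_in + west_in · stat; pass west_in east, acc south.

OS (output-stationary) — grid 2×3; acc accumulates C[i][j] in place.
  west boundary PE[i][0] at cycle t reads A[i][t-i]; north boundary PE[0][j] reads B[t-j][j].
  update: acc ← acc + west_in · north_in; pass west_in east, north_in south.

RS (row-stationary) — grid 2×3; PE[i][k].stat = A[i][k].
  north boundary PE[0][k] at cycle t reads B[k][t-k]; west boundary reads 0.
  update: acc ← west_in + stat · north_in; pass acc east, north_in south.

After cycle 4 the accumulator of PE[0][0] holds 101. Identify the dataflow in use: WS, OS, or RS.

dataflow = OS

— WS: 3×3; PE[0][0] trace:
  c0 r0c0: 14 / 7 / 14
  c1 r0c0: 18 / 9 / 18
  c2 r0c0: 0 / 0 / 0
  c3 r0c0: 0 / 0 / 0
  c4 r0c0: 0 / 0 / 0
— OS: 2×3; PE[0][0] trace:
  c0 r0c0: 14 / 7 / 2
  c1 r0c0: 56 / 7 / 6
  c2 r0c0: 101 / 9 / 5
  c3 r0c0: 101 / 0 / 0
  c4 r0c0: 101 / 0 / 0
— RS: 2×3; PE[0][0] trace:
  c0 r0c0: 14 / 14 / 2
  c1 r0c0: 28 / 28 / 4
  c2 r0c0: 21 / 21 / 3
  c3 r0c0: 0 / 0 / 0
  c4 r0c0: 0 / 0 / 0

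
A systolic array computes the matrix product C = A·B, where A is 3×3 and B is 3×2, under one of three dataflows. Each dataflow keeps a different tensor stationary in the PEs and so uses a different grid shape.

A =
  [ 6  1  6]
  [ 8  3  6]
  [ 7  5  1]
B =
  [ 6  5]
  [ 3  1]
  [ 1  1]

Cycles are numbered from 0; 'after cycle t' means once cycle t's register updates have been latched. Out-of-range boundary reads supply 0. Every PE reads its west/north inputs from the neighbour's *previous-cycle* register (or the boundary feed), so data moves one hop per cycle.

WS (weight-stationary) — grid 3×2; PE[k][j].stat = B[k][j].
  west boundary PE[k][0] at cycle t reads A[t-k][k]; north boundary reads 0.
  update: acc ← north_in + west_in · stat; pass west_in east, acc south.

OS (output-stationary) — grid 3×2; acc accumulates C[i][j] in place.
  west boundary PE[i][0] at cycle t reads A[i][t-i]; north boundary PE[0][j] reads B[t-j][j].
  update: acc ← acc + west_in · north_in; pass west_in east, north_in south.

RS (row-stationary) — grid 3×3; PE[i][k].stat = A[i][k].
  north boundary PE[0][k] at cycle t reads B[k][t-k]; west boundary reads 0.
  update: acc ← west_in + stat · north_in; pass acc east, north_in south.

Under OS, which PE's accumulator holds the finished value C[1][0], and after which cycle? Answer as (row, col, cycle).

(row, col, cycle) = (1, 0, 3)

OS: C[1][0] accumulates in PE[1][0]:
  t=0 PE[1][0]: acc=0 h=0 v=0
  t=1 PE[1][0]: acc=48 h=8 v=6
  t=2 PE[1][0]: acc=57 h=3 v=3
  t=3 PE[1][0]: acc=63 h=6 v=1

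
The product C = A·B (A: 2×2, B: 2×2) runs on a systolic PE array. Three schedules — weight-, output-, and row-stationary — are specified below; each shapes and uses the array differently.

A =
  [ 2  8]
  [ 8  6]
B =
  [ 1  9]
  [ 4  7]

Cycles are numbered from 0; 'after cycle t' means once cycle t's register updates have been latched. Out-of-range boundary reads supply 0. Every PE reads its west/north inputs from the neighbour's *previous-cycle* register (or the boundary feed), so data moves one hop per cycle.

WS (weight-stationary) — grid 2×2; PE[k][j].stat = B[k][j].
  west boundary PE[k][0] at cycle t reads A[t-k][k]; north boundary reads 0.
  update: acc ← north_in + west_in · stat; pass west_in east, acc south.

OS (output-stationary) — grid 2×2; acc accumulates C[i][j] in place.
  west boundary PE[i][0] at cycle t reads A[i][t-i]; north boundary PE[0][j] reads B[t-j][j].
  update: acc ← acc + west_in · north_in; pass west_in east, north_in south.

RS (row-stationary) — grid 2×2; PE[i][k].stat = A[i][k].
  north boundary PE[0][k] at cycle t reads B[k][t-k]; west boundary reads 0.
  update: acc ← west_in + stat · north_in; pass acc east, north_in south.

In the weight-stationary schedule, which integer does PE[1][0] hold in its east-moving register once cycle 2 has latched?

WS (2×2). Following PE[1][0] plus its west/north inputs:
  0: (0,0).acc=2  regs=<2,2>
  0: (1,0).acc=0  regs=<0,0>
  1: (0,0).acc=8  regs=<8,8>
  1: (1,0).acc=34  regs=<8,34>
  2: (0,0).acc=0  regs=<0,0>
  2: (1,0).acc=32  regs=<6,32>

register = 6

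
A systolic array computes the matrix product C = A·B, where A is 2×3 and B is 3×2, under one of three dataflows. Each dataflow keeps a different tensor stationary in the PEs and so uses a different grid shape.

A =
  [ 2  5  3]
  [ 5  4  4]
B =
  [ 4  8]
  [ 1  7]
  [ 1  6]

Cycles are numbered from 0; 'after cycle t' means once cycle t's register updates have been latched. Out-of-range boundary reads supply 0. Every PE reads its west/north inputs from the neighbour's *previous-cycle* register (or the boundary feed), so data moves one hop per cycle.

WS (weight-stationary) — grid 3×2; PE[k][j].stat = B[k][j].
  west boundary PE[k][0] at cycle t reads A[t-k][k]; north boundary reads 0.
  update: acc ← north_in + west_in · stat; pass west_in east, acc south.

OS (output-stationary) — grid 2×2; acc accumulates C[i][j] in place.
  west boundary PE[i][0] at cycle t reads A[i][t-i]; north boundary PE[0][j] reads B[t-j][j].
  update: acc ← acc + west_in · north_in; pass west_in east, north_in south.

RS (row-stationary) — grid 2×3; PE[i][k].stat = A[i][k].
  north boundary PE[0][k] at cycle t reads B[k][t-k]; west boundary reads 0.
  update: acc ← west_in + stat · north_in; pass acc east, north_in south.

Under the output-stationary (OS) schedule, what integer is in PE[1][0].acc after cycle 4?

PE[1][0].acc = 28

OS (2×2). Following PE[1][0] plus its west/north inputs:
  c0 r0c0: 8 / 2 / 4
  c0 r1c0: 0 / 0 / 0
  c1 r0c0: 13 / 5 / 1
  c1 r1c0: 20 / 5 / 4
  c2 r0c0: 16 / 3 / 1
  c2 r1c0: 24 / 4 / 1
  c3 r0c0: 16 / 0 / 0
  c3 r1c0: 28 / 4 / 1
  c4 r0c0: 16 / 0 / 0
  c4 r1c0: 28 / 0 / 0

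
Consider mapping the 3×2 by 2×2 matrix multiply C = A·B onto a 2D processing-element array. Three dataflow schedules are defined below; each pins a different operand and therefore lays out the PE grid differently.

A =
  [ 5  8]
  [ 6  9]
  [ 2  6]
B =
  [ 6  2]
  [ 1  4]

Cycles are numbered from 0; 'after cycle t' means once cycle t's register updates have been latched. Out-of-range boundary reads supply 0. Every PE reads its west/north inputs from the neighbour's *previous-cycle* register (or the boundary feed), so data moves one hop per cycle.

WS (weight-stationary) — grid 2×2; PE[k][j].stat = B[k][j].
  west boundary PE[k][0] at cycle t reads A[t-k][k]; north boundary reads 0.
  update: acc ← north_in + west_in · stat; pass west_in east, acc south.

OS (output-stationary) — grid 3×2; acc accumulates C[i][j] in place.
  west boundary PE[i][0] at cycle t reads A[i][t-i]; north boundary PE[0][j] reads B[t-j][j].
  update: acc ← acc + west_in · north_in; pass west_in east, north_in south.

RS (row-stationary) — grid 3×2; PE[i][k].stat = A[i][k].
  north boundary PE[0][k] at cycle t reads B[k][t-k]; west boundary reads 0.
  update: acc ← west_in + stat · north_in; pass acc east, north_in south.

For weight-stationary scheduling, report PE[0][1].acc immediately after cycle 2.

PE[0][1].acc = 12

WS (2×2). Following PE[0][1] plus its west/north inputs:
  step 0 · PE0,0: acc=30; fwd→5 fwd↓30
  step 0 · PE0,1: acc=0; fwd→0 fwd↓0
  step 1 · PE0,0: acc=36; fwd→6 fwd↓36
  step 1 · PE0,1: acc=10; fwd→5 fwd↓10
  step 2 · PE0,0: acc=12; fwd→2 fwd↓12
  step 2 · PE0,1: acc=12; fwd→6 fwd↓12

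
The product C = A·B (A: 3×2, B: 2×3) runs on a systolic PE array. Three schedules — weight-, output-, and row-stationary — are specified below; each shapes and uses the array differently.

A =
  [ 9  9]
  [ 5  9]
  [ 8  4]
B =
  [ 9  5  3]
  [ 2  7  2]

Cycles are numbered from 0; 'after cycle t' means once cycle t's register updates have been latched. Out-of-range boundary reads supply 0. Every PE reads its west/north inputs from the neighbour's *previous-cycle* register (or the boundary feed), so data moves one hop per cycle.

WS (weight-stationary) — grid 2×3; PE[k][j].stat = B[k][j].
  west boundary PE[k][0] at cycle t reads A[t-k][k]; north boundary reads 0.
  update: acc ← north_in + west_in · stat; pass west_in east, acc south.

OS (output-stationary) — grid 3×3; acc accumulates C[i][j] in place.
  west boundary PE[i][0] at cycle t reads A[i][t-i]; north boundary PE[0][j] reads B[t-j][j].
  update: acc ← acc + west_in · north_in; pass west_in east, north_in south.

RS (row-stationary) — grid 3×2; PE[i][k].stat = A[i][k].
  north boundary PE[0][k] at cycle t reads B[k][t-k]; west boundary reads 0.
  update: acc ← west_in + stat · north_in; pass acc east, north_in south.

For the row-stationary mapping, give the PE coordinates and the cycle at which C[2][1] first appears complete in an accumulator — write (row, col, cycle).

RS: C[2][1] accumulates in PE[2][1]:
  t=0 PE[2][1]: acc=0 h=0 v=0
  t=1 PE[2][1]: acc=0 h=0 v=0
  t=2 PE[2][1]: acc=0 h=0 v=0
  t=3 PE[2][1]: acc=80 h=80 v=2
  t=4 PE[2][1]: acc=68 h=68 v=7

(row, col, cycle) = (2, 1, 4)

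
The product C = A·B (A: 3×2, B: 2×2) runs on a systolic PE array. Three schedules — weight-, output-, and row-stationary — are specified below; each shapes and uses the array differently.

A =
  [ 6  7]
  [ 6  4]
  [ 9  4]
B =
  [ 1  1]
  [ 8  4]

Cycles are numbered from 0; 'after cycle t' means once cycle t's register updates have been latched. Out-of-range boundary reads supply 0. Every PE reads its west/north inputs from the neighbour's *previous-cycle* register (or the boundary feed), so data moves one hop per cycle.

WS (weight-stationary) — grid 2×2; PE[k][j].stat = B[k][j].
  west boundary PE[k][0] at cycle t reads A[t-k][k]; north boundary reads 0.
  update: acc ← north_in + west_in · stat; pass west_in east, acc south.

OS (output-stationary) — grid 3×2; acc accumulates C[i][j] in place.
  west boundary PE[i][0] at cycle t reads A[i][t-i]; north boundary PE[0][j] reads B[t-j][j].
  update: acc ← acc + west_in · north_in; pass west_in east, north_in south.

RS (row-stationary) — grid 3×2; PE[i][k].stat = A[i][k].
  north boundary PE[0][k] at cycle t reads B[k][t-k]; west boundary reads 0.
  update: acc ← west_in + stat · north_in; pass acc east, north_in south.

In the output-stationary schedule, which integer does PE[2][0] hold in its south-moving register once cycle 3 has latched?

OS (3×2). Following PE[2][0] plus its west/north inputs:
  @0  [1,0]  acc 0  |  →0  ↓0
  @0  [2,0]  acc 0  |  →0  ↓0
  @1  [1,0]  acc 6  |  →6  ↓1
  @1  [2,0]  acc 0  |  →0  ↓0
  @2  [1,0]  acc 38  |  →4  ↓8
  @2  [2,0]  acc 9  |  →9  ↓1
  @3  [1,0]  acc 38  |  →0  ↓0
  @3  [2,0]  acc 41  |  →4  ↓8

register = 8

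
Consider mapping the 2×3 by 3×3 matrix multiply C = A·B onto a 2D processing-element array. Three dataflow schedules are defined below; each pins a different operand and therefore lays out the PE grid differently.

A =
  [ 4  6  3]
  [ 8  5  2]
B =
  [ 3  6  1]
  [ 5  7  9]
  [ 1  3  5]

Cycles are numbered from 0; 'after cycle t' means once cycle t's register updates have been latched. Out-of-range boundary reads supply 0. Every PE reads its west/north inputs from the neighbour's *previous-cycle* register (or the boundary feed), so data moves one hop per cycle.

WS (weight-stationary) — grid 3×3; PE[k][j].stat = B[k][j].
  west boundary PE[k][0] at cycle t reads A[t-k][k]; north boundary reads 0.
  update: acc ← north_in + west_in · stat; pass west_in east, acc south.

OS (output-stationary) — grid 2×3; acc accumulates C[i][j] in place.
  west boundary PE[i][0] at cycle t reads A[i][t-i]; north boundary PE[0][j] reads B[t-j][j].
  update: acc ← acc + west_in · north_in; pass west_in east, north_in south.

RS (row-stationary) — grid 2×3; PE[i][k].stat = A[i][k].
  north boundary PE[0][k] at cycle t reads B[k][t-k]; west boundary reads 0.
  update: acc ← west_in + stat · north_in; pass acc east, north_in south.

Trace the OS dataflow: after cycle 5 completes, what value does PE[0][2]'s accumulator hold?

PE[0][2].acc = 73

OS (2×3). Following PE[0][2] plus its west/north inputs:
  cycle 0: PE[0][1] → acc 0, east 0, south 0
  cycle 0: PE[0][2] → acc 0, east 0, south 0
  cycle 1: PE[0][1] → acc 24, east 4, south 6
  cycle 1: PE[0][2] → acc 0, east 0, south 0
  cycle 2: PE[0][1] → acc 66, east 6, south 7
  cycle 2: PE[0][2] → acc 4, east 4, south 1
  cycle 3: PE[0][1] → acc 75, east 3, south 3
  cycle 3: PE[0][2] → acc 58, east 6, south 9
  cycle 4: PE[0][1] → acc 75, east 0, south 0
  cycle 4: PE[0][2] → acc 73, east 3, south 5
  cycle 5: PE[0][1] → acc 75, east 0, south 0
  cycle 5: PE[0][2] → acc 73, east 0, south 0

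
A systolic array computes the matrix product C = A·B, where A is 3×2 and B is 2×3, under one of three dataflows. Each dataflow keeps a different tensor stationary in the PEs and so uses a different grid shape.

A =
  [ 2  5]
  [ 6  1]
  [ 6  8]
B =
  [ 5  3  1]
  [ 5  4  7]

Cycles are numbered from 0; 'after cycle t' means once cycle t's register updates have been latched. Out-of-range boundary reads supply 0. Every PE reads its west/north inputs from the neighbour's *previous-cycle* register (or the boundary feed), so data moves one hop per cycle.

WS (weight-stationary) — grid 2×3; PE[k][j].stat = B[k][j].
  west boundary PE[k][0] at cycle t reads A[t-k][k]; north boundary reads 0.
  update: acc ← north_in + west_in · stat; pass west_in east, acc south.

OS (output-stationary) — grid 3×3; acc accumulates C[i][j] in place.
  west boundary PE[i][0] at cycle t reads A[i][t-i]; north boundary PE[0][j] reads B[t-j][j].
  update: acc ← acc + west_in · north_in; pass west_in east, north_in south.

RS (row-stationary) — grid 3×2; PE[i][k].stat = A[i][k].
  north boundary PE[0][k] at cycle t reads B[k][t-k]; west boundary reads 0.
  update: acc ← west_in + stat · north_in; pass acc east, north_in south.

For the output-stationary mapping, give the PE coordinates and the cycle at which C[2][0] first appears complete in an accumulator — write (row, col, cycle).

(row, col, cycle) = (2, 0, 3)

OS — PE[2][0] is where C[2][0] collects:
  0: (2,0).acc=0  regs=<0,0>
  1: (2,0).acc=0  regs=<0,0>
  2: (2,0).acc=30  regs=<6,5>
  3: (2,0).acc=70  regs=<8,5>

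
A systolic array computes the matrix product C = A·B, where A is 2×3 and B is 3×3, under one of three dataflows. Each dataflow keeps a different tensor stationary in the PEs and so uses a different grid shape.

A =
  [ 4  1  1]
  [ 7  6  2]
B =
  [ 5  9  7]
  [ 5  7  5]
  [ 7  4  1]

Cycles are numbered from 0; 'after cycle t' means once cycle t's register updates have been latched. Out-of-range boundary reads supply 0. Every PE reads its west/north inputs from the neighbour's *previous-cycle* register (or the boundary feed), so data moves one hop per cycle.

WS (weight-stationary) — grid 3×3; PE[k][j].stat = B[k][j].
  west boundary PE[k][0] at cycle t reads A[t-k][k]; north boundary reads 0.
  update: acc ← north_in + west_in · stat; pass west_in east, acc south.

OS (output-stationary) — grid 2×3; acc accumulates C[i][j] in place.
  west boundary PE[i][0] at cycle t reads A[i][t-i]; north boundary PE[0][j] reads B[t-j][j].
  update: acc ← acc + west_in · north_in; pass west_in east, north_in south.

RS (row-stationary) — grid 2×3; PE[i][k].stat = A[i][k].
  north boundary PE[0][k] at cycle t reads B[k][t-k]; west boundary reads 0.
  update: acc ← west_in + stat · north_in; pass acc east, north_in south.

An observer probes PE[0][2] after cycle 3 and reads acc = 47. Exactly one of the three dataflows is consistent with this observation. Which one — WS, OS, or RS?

— WS: 3×3; PE[0][2] trace:
  step 0 · PE0,2: acc=0; fwd→0 fwd↓0
  step 1 · PE0,2: acc=0; fwd→0 fwd↓0
  step 2 · PE0,2: acc=28; fwd→4 fwd↓28
  step 3 · PE0,2: acc=49; fwd→7 fwd↓49
— OS: 2×3; PE[0][2] trace:
  step 0 · PE0,2: acc=0; fwd→0 fwd↓0
  step 1 · PE0,2: acc=0; fwd→0 fwd↓0
  step 2 · PE0,2: acc=28; fwd→4 fwd↓7
  step 3 · PE0,2: acc=33; fwd→1 fwd↓5
— RS: 2×3; PE[0][2] trace:
  step 0 · PE0,2: acc=0; fwd→0 fwd↓0
  step 1 · PE0,2: acc=0; fwd→0 fwd↓0
  step 2 · PE0,2: acc=32; fwd→32 fwd↓7
  step 3 · PE0,2: acc=47; fwd→47 fwd↓4

dataflow = RS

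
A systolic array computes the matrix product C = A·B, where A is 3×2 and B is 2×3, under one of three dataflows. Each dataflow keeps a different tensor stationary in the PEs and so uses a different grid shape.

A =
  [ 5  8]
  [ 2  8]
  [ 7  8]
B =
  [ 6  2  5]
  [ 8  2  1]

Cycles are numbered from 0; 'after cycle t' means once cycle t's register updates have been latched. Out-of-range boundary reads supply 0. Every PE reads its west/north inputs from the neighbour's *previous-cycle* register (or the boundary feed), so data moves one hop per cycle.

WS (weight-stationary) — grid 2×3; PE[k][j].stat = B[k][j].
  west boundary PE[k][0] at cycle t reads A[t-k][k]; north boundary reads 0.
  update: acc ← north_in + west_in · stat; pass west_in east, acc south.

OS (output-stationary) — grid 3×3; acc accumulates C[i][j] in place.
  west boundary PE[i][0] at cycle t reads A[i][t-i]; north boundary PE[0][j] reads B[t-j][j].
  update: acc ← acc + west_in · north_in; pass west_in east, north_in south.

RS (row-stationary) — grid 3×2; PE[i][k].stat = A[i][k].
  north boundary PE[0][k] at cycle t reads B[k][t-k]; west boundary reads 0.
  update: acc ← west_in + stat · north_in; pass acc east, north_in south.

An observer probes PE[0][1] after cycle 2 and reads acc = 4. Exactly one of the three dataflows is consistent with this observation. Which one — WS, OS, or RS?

dataflow = WS

WS [2×3] PE[0][1] across cycles:
  cycle 0: PE[0][1] → acc 0, east 0, south 0
  cycle 1: PE[0][1] → acc 10, east 5, south 10
  cycle 2: PE[0][1] → acc 4, east 2, south 4
OS [3×3] PE[0][1] across cycles:
  cycle 0: PE[0][1] → acc 0, east 0, south 0
  cycle 1: PE[0][1] → acc 10, east 5, south 2
  cycle 2: PE[0][1] → acc 26, east 8, south 2
RS [3×2] PE[0][1] across cycles:
  cycle 0: PE[0][1] → acc 0, east 0, south 0
  cycle 1: PE[0][1] → acc 94, east 94, south 8
  cycle 2: PE[0][1] → acc 26, east 26, south 2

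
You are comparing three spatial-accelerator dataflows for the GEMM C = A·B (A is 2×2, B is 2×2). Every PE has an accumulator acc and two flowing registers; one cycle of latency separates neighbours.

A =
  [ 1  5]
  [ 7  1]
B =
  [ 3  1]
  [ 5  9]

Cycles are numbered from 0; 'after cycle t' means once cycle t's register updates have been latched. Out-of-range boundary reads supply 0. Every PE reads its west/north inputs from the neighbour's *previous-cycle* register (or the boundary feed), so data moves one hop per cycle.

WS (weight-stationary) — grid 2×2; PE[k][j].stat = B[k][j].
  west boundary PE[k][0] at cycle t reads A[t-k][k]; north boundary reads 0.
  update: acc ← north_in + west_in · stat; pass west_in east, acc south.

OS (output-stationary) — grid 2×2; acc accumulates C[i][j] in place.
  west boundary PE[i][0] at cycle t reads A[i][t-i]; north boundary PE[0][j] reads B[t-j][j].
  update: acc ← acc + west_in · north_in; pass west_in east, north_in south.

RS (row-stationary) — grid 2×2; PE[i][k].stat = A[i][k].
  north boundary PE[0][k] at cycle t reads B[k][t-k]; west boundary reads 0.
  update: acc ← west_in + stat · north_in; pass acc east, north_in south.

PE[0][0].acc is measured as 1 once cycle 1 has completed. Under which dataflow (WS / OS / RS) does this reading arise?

WS (2×2 grid), PE[0][0]:
  cycle 0: PE[0][0] → acc 3, east 1, south 3
  cycle 1: PE[0][0] → acc 21, east 7, south 21
OS (2×2 grid), PE[0][0]:
  cycle 0: PE[0][0] → acc 3, east 1, south 3
  cycle 1: PE[0][0] → acc 28, east 5, south 5
RS (2×2 grid), PE[0][0]:
  cycle 0: PE[0][0] → acc 3, east 3, south 3
  cycle 1: PE[0][0] → acc 1, east 1, south 1

dataflow = RS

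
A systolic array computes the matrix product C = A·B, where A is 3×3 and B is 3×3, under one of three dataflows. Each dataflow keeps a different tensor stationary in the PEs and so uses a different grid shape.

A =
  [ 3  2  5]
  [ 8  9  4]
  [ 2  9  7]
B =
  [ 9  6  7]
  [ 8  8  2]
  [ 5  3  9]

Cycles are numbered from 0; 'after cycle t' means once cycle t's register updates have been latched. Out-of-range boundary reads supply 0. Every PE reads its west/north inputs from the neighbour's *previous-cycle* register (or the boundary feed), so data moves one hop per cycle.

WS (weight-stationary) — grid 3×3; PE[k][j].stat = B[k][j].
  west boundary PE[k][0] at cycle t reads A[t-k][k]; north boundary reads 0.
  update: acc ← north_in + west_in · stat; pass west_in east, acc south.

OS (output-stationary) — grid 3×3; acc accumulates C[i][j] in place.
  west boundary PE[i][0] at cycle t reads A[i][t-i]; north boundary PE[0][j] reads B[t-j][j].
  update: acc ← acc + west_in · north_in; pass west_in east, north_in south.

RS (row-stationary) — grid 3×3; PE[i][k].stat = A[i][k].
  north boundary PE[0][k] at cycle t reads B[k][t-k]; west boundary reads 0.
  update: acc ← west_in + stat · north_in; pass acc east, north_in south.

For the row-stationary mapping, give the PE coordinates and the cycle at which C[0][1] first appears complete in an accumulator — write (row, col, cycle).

(row, col, cycle) = (0, 2, 3)

Under RS, C[0][1] lands at PE[0][2]:
  c0 r0c2: 0 / 0 / 0
  c1 r0c2: 0 / 0 / 0
  c2 r0c2: 68 / 68 / 5
  c3 r0c2: 49 / 49 / 3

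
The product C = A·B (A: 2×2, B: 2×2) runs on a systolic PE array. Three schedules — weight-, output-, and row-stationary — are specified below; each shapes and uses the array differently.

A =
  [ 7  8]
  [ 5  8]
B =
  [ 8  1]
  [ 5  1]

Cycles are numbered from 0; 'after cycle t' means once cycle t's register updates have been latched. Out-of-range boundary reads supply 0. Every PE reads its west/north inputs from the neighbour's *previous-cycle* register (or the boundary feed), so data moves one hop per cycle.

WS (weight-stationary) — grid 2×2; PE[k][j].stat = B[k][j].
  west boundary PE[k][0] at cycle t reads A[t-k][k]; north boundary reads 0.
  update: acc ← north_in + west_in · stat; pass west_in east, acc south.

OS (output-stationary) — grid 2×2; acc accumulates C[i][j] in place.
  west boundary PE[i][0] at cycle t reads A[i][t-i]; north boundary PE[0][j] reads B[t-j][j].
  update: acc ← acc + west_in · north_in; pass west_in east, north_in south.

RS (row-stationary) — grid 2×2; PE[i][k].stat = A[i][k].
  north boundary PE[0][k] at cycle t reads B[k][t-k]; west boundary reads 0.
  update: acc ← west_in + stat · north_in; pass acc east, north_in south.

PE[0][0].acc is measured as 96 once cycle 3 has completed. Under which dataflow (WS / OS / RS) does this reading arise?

dataflow = OS

— WS: 2×2; PE[0][0] trace:
  step 0 · PE0,0: acc=56; fwd→7 fwd↓56
  step 1 · PE0,0: acc=40; fwd→5 fwd↓40
  step 2 · PE0,0: acc=0; fwd→0 fwd↓0
  step 3 · PE0,0: acc=0; fwd→0 fwd↓0
— OS: 2×2; PE[0][0] trace:
  step 0 · PE0,0: acc=56; fwd→7 fwd↓8
  step 1 · PE0,0: acc=96; fwd→8 fwd↓5
  step 2 · PE0,0: acc=96; fwd→0 fwd↓0
  step 3 · PE0,0: acc=96; fwd→0 fwd↓0
— RS: 2×2; PE[0][0] trace:
  step 0 · PE0,0: acc=56; fwd→56 fwd↓8
  step 1 · PE0,0: acc=7; fwd→7 fwd↓1
  step 2 · PE0,0: acc=0; fwd→0 fwd↓0
  step 3 · PE0,0: acc=0; fwd→0 fwd↓0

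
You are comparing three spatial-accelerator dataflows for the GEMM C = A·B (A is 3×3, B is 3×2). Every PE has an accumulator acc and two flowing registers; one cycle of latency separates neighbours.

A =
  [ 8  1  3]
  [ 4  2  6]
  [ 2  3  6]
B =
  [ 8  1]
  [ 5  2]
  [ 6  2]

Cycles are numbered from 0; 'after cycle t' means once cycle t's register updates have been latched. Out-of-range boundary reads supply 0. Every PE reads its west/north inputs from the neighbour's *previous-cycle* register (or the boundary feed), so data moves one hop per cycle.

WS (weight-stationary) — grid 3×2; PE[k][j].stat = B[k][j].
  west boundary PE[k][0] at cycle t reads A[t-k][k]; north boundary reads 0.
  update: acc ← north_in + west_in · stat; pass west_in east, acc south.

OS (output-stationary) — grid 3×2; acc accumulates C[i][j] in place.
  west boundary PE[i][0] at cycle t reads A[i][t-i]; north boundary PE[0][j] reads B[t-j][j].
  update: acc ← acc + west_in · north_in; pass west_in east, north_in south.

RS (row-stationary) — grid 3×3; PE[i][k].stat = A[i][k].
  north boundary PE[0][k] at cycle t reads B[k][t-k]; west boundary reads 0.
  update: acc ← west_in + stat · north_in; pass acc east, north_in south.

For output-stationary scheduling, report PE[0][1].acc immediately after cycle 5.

PE[0][1].acc = 16

OS on a 3×2 grid — tracing PE[0][1] and its feeders:
  c0 r0c0: 64 / 8 / 8
  c0 r0c1: 0 / 0 / 0
  c1 r0c0: 69 / 1 / 5
  c1 r0c1: 8 / 8 / 1
  c2 r0c0: 87 / 3 / 6
  c2 r0c1: 10 / 1 / 2
  c3 r0c0: 87 / 0 / 0
  c3 r0c1: 16 / 3 / 2
  c4 r0c0: 87 / 0 / 0
  c4 r0c1: 16 / 0 / 0
  c5 r0c0: 87 / 0 / 0
  c5 r0c1: 16 / 0 / 0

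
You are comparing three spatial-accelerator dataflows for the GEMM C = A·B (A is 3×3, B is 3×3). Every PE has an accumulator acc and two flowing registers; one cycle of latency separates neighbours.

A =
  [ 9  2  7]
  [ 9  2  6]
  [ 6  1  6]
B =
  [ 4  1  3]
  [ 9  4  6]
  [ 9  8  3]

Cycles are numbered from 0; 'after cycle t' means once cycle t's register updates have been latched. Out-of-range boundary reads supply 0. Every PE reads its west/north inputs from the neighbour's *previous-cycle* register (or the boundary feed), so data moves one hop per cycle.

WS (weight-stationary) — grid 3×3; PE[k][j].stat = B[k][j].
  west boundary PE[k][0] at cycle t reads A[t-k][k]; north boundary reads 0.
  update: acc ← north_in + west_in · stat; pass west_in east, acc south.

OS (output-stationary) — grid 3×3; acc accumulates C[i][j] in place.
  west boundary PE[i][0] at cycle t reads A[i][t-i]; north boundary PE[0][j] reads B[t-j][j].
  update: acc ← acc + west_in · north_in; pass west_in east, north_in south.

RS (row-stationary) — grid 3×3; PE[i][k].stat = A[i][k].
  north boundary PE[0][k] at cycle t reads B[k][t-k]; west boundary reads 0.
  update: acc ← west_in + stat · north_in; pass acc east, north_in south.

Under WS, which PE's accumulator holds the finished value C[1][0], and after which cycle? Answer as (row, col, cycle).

(row, col, cycle) = (2, 0, 3)

Under WS, C[1][0] lands at PE[2][0]:
  c0 r2c0: 0 / 0 / 0
  c1 r2c0: 0 / 0 / 0
  c2 r2c0: 117 / 7 / 117
  c3 r2c0: 108 / 6 / 108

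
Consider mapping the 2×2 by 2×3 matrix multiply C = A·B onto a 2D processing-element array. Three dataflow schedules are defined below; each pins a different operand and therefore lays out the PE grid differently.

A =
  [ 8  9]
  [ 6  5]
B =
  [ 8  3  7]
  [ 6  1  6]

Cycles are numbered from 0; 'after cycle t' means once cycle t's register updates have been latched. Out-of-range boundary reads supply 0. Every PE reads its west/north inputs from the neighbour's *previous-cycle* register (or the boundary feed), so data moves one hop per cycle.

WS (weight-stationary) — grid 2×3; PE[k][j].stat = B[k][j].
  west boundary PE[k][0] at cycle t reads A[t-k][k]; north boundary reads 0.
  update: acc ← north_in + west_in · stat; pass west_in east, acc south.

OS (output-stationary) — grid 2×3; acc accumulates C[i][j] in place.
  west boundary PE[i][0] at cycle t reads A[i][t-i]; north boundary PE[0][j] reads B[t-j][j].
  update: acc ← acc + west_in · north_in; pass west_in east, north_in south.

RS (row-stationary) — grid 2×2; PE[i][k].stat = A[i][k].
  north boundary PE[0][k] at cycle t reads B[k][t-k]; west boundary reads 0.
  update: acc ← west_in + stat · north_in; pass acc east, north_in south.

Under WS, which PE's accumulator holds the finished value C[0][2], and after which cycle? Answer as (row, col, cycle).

(row, col, cycle) = (1, 2, 3)

WS — PE[1][2] is where C[0][2] collects:
  after 0 — PE[1][2] acc=0, pass-E 0, pass-S 0
  after 1 — PE[1][2] acc=0, pass-E 0, pass-S 0
  after 2 — PE[1][2] acc=0, pass-E 0, pass-S 0
  after 3 — PE[1][2] acc=110, pass-E 9, pass-S 110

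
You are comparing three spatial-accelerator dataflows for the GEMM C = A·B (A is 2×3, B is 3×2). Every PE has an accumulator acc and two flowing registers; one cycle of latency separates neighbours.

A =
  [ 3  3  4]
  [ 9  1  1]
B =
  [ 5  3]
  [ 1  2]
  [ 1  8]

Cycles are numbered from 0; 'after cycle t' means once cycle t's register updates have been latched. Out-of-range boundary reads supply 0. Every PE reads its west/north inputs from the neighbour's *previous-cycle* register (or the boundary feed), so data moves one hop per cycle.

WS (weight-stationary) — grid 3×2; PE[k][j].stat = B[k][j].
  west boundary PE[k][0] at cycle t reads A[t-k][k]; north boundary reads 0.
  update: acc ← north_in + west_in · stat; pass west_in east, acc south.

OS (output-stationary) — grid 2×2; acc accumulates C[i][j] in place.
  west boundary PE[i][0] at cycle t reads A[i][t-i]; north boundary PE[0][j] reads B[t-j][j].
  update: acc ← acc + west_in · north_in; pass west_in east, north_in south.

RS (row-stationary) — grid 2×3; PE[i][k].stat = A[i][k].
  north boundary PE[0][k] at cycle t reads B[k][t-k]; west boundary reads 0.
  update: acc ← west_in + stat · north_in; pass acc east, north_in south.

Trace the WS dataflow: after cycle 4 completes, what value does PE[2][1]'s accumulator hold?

Tracing WS — 3×2 array, target PE[2][1]:
  c0 r1c1: 0 / 0 / 0
  c0 r2c0: 0 / 0 / 0
  c0 r2c1: 0 / 0 / 0
  c1 r1c1: 0 / 0 / 0
  c1 r2c0: 0 / 0 / 0
  c1 r2c1: 0 / 0 / 0
  c2 r1c1: 15 / 3 / 15
  c2 r2c0: 22 / 4 / 22
  c2 r2c1: 0 / 0 / 0
  c3 r1c1: 29 / 1 / 29
  c3 r2c0: 47 / 1 / 47
  c3 r2c1: 47 / 4 / 47
  c4 r1c1: 0 / 0 / 0
  c4 r2c0: 0 / 0 / 0
  c4 r2c1: 37 / 1 / 37

PE[2][1].acc = 37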